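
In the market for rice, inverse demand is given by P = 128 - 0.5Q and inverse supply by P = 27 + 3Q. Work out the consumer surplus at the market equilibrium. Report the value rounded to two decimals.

208.18

Set 128 - 0.5Q = 27 + 3Q, which gives 101 = 3.5Q, so Q* = 28.8571 and P* = 128 - 0.5(28.8571) = 113.5714.
Consumer surplus is the triangle under demand above P*: (1/2)(28.8571)(128 - 113.5714) = (1/2)(28.8571)(14.4286) = 208.1837.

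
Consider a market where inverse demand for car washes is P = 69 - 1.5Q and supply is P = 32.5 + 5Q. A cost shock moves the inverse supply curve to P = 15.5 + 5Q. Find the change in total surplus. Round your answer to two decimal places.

Initial equilibrium: Q_0 = 5.6154, P_0 = 60.5769; CS_0 = (1/2)(5.6154)(8.4231) = 23.6494, PS_0 = (1/2)(5.6154)(28.0769) = 78.8314.
New equilibrium: 69 - 1.5Q = 15.5 + 5Q gives Q_1 = 8.2308, P_1 = 56.6538; CS_1 = 50.8092, PS_1 = 169.3639.
Change in total surplus = (50.8092 + 169.3639) - (23.6494 + 78.8314) = 117.6923.

117.69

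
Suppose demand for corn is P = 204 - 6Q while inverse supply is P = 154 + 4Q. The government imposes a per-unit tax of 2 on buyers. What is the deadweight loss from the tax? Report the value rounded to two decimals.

Pre-tax equilibrium: 204 - 6Q = 154 + 4Q gives Q* = 5, P* = 174.
A tax on buyers shifts demand down by 2: (204 - 2) - 6Q = 154 + 4Q, so Q_t = 4.8. Buyers pay P_b = 175.2; sellers receive P_s = P_b - 2 = 173.2.
The welfare triangle lost has base Q* - Q_t = 0.2 and height t = 2, so DWL = (1/2)(0.2)(2) = 0.2.

0.20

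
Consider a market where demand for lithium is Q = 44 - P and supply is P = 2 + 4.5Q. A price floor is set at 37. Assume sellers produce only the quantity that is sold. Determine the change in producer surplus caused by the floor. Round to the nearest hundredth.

3.54

Rewriting demand in inverse form: P = 44 - Q.
Without the control, 44 - Q = 2 + 4.5Q so Q* = 7.6364 and P* = 36.3636.
At P = 37, buyers demand (44 - 37)/1 = 7 while sellers would supply more, so the quantity traded is 7 at price 37.
PS goes from (1/2)(7.6364)(34.3636) = 131.2066 to 134.75 (computed as (37 - 2)(7) - (1/2)(4.5)(7)^2), a change of 3.5434.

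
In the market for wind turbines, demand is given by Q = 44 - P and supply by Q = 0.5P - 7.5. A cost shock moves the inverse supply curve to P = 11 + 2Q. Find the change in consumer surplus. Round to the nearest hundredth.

13.78

Rewriting demand in inverse form: P = 44 - Q.
Rewriting supply in inverse form: P = 15 + 2Q.
Initial equilibrium: Q_0 = 9.6667, P_0 = 34.3333; CS_0 = (1/2)(9.6667)(9.6667) = 46.7222, PS_0 = (1/2)(9.6667)(19.3333) = 93.4444.
New equilibrium: 44 - Q = 11 + 2Q gives Q_1 = 11, P_1 = 33; CS_1 = 60.5, PS_1 = 121.
Change in consumer surplus = 60.5 - 46.7222 = 13.7778.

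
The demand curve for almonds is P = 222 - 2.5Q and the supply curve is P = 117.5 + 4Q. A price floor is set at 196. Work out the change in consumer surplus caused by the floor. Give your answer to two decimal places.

-187.88

Free-market equilibrium: 222 - 2.5Q = 117.5 + 4Q gives Q* = 16.0769, P* = 181.8077.
At the floor price 196, quantity demanded is (222 - 196)/2.5 = 10.4; demand is the short side, so Q = 10.4 trades at P = 196.
CS goes from (1/2)(16.0769)(40.1923) = 323.0843 to 135.2 (computed as (222 - 196)(10.4) - (1/2)(2.5)(10.4)^2), a change of -187.8843.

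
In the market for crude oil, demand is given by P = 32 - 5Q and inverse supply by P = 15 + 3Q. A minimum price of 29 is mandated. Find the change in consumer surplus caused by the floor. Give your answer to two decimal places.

Free-market equilibrium: 32 - 5Q = 15 + 3Q gives Q* = 2.125, P* = 21.375.
At the floor price 29, quantity demanded is (32 - 29)/5 = 0.6; demand is the short side, so Q = 0.6 trades at P = 29.
CS goes from (1/2)(2.125)(10.625) = 11.2891 to 0.9 (computed as (32 - 29)(0.6) - (1/2)(5)(0.6)^2), a change of -10.3891.

-10.39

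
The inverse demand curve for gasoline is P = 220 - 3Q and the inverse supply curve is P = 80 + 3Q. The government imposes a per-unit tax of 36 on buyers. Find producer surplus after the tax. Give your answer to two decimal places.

450.67

Without the tax, 220 - 3Q = 80 + 3Q so Q* = 23.3333 and P* = 150.
A tax on buyers shifts demand down by 36: (220 - 36) - 3Q = 80 + 3Q, so Q_t = 17.3333. Buyers pay P_b = 168; sellers receive P_s = P_b - 36 = 132.
PS = (1/2)(Q_t)(P_s - 80) = (1/2)(17.3333)(52) = 450.6667.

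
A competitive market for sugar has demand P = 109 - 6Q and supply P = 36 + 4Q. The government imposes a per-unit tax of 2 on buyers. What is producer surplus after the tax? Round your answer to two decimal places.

Without the tax, 109 - 6Q = 36 + 4Q so Q* = 7.3 and P* = 65.2.
With the tax, buyers' net willingness to pay falls by 2: (109 - 2) - 6Q = 36 + 4Q, so Q_t = 7.1. Buyers pay P_b = 66.4; sellers receive P_s = P_b - 2 = 64.4.
PS = (1/2)(Q_t)(P_s - 36) = (1/2)(7.1)(28.4) = 100.82.

100.82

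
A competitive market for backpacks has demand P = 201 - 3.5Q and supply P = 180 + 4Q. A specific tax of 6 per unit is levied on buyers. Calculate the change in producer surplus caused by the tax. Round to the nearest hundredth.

-7.68

Pre-tax equilibrium: 201 - 3.5Q = 180 + 4Q gives Q* = 2.8, P* = 191.2.
A tax on buyers shifts demand down by 6: (201 - 6) - 3.5Q = 180 + 4Q, so Q_t = 2. Buyers pay P_b = 194; sellers receive P_s = P_b - 6 = 188.
Producers lose the trapezoid between P_s and P* out to Q_t plus the triangle from Q_t to Q*: change in PS = 8 - 15.68 = -7.68.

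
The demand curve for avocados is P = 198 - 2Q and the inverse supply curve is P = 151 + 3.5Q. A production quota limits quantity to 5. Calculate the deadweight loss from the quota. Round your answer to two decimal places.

Unrestricted equilibrium: Q* = (198 - 151)/(2 + 3.5) = 8.5455.
At Q = 5 the demand price is 198 - 2(5) = 188 and the supply price is 151 + 3.5(5) = 168.5.
DWL = (1/2)(gap between curves at 5) x (Q* - 5) = (1/2)(19.5)(3.5455) = 34.5682.

34.57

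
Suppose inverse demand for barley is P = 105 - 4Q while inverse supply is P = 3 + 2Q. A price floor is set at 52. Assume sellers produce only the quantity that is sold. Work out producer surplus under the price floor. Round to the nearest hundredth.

Free-market equilibrium: 105 - 4Q = 3 + 2Q gives Q* = 17, P* = 37.
At P = 52, buyers demand (105 - 52)/4 = 13.25 while sellers would supply more, so the quantity traded is 13.25 at price 52.
The supply price at Q = 13.25 is 29.5. PS is the trapezoid between 52 and supply over [0, 13.25]: (1/2)[(52 - 3) + (52 - 29.5)](13.25) = 473.6875.

473.69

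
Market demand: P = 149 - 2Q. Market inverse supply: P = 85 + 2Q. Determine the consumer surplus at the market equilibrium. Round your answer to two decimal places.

256.00

Set 149 - 2Q = 85 + 2Q, which gives 64 = 4Q, so Q* = 16 and P* = 149 - 2(16) = 117.
The demand choke price is 149, so CS = (1/2)(Q*)(149 - P*) = (1/2)(16)(32) = 256.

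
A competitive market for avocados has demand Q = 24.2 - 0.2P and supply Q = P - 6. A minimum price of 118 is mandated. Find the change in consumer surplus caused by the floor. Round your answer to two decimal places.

-917.50

Rewriting demand in inverse form: P = 121 - 5Q.
Rewriting supply in inverse form: P = 6 + Q.
Without the control, 121 - 5Q = 6 + Q so Q* = 19.1667 and P* = 25.1667.
At P = 118, buyers demand (121 - 118)/5 = 0.6 while sellers would supply more, so the quantity traded is 0.6 at price 118.
CS goes from (1/2)(19.1667)(95.8333) = 918.4028 to 0.9 (computed as (121 - 118)(0.6) - (1/2)(5)(0.6)^2), a change of -917.5028.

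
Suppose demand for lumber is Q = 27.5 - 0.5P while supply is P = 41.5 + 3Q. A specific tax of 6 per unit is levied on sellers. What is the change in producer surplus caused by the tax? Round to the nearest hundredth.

Rewriting demand in inverse form: P = 55 - 2Q.
Without the tax, 55 - 2Q = 41.5 + 3Q so Q* = 2.7 and P* = 49.6.
A tax on sellers shifts supply up by 6: 55 - 2Q = 41.5 + 3Q + 6, so Q_t = 1.5. Buyers pay P_b = 52; sellers receive P_s = P_b - 6 = 46.
PS falls from (1/2)(2.7)(8.1) = 10.935 to (1/2)(1.5)(4.5) = 3.375, a change of -7.56.

-7.56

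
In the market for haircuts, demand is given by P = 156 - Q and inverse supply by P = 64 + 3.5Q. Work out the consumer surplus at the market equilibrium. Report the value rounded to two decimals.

208.99

Equilibrium: 156 - Q = 64 + 3.5Q, so Q* = 20.4444 and P* = 135.5556.
The demand choke price is 156, so CS = (1/2)(Q*)(156 - P*) = (1/2)(20.4444)(20.4444) = 208.9877.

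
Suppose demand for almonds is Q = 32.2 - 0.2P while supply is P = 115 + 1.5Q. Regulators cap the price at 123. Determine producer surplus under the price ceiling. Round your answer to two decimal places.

Rewriting demand in inverse form: P = 161 - 5Q.
Without the control, 161 - 5Q = 115 + 1.5Q so Q* = 7.0769 and P* = 125.6154.
At P = 123, sellers supply (123 - 115)/1.5 = 5.3333 while buyers want more, so the quantity traded is 5.3333 at price 123.
PS is the triangle above supply below 123: (1/2)(5.3333)(123 - 115) = 21.3333.

21.33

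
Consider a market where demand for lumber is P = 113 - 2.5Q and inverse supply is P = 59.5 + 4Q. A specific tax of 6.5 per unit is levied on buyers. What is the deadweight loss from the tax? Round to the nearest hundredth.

3.25

Pre-tax equilibrium: 113 - 2.5Q = 59.5 + 4Q gives Q* = 8.2308, P* = 92.4231.
A tax on buyers shifts demand down by 6.5: (113 - 6.5) - 2.5Q = 59.5 + 4Q, so Q_t = 7.2308. Buyers pay P_b = 94.9231; sellers receive P_s = P_b - 6.5 = 88.4231.
Deadweight loss is the triangle between the curves from Q_t to Q*: (1/2)(8.2308 - 7.2308)(6.5) = 3.25.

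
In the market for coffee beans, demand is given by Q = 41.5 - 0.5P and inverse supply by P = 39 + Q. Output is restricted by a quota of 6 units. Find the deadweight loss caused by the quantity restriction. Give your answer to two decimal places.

112.67

Rewriting demand in inverse form: P = 83 - 2Q.
Unrestricted equilibrium: Q* = (83 - 39)/(2 + 1) = 14.6667.
At Q = 6 the demand price is 83 - 2(6) = 71 and the supply price is 39 + (6) = 45.
Deadweight loss is the triangle between the curves from 6 to 14.6667: (1/2)(71 - 45)(14.6667 - 6) = 112.6667.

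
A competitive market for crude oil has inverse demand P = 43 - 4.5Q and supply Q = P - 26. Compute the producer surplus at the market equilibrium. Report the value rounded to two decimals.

4.78

Rewriting supply in inverse form: P = 26 + Q.
Set 43 - 4.5Q = 26 + Q, which gives 17 = 5.5Q, so Q* = 3.0909 and P* = 43 - 4.5(3.0909) = 29.0909.
PS is the area between P* and the supply curve from 0 to Q*: (1/2)(3.0909)(3.0909) = 4.7769.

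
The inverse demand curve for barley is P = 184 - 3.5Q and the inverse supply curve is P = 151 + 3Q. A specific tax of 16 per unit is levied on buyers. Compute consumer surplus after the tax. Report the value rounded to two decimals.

Without the tax, 184 - 3.5Q = 151 + 3Q so Q* = 5.0769 and P* = 166.2308.
With the tax, buyers' net willingness to pay falls by 16: (184 - 16) - 3.5Q = 151 + 3Q, so Q_t = 2.6154. Buyers pay P_b = 174.8462; sellers receive P_s = P_b - 16 = 158.8462.
Consumer surplus is the triangle under demand above P_b: (1/2)(2.6154)(184 - 174.8462) = 11.9704.

11.97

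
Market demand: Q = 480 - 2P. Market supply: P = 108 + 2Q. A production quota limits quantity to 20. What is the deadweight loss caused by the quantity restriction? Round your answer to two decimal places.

1344.80

Rewriting demand in inverse form: P = 240 - 0.5Q.
Without the quota, 240 - 0.5Q = 108 + 2Q gives Q* = 52.8.
At Q = 20 the demand price is 240 - 0.5(20) = 230 and the supply price is 108 + 2(20) = 148.
DWL = (1/2)(gap between curves at 20) x (Q* - 20) = (1/2)(82)(32.8) = 1344.8.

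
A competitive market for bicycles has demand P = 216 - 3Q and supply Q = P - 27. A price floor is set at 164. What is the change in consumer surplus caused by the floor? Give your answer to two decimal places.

-2898.18

Rewriting supply in inverse form: P = 27 + Q.
Free-market equilibrium: 216 - 3Q = 27 + Q gives Q* = 47.25, P* = 74.25.
At the floor price 164, quantity demanded is (216 - 164)/3 = 17.3333; demand is the short side, so Q = 17.3333 trades at P = 164.
CS goes from (1/2)(47.25)(141.75) = 3348.8438 to 450.6667 (computed as (216 - 164)(17.3333) - (1/2)(3)(17.3333)^2), a change of -2898.1771.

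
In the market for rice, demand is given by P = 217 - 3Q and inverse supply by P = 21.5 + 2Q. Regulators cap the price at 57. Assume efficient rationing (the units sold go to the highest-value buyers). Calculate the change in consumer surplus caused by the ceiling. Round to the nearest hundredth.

Free-market equilibrium: 217 - 3Q = 21.5 + 2Q gives Q* = 39.1, P* = 99.7.
At P = 57, sellers supply (57 - 21.5)/2 = 17.75 while buyers want more, so the quantity traded is 17.75 at price 57.
CS goes from (1/2)(39.1)(117.3) = 2293.215 to 2367.4062 (computed as (217 - 57)(17.75) - (1/2)(3)(17.75)^2), a change of 74.1912.

74.19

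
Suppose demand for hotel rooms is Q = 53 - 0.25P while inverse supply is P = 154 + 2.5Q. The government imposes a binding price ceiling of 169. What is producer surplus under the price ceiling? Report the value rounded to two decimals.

45.00

Rewriting demand in inverse form: P = 212 - 4Q.
Without the control, 212 - 4Q = 154 + 2.5Q so Q* = 8.9231 and P* = 176.3077.
At P = 169, sellers supply (169 - 154)/2.5 = 6 while buyers want more, so the quantity traded is 6 at price 169.
PS is the triangle above supply below 169: (1/2)(6)(169 - 154) = 45.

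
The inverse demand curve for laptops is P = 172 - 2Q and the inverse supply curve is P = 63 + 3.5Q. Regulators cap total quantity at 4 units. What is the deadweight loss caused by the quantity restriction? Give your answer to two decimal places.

688.09

Without the quota, 172 - 2Q = 63 + 3.5Q gives Q* = 19.8182.
At Q = 4 the demand price is 172 - 2(4) = 164 and the supply price is 63 + 3.5(4) = 77.
DWL = (1/2)(gap between curves at 4) x (Q* - 4) = (1/2)(87)(15.8182) = 688.0909.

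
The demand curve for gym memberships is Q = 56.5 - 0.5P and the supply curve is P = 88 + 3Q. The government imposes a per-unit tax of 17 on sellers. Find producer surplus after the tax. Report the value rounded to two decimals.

Rewriting demand in inverse form: P = 113 - 2Q.
Without the tax, 113 - 2Q = 88 + 3Q so Q* = 5 and P* = 103.
With the tax, sellers need 17 more per unit: 113 - 2Q = 88 + 3Q + 17, so Q_t = 1.6. Buyers pay P_b = 109.8; sellers receive P_s = P_b - 17 = 92.8.
PS = (1/2)(Q_t)(P_s - 88) = (1/2)(1.6)(4.8) = 3.84.

3.84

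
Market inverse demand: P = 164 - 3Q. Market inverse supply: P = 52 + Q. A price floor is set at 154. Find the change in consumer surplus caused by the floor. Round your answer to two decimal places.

Without the control, 164 - 3Q = 52 + Q so Q* = 28 and P* = 80.
At the floor price 154, quantity demanded is (164 - 154)/3 = 3.3333; demand is the short side, so Q = 3.3333 trades at P = 154.
CS goes from (1/2)(28)(84) = 1176 to 16.6667 (computed as (164 - 154)(3.3333) - (1/2)(3)(3.3333)^2), a change of -1159.3333.

-1159.33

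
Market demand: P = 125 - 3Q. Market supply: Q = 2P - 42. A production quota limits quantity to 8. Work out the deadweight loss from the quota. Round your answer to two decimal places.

Rewriting supply in inverse form: P = 21 + 0.5Q.
Without the quota, 125 - 3Q = 21 + 0.5Q gives Q* = 29.7143.
At Q = 8 the demand price is 125 - 3(8) = 101 and the supply price is 21 + 0.5(8) = 25.
DWL = (1/2)(gap between curves at 8) x (Q* - 8) = (1/2)(76)(21.7143) = 825.1429.

825.14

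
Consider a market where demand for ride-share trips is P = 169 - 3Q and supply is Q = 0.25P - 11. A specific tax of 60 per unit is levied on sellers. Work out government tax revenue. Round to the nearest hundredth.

Rewriting supply in inverse form: P = 44 + 4Q.
Without the tax, 169 - 3Q = 44 + 4Q so Q* = 17.8571 and P* = 115.4286.
A tax on sellers shifts supply up by 60: 169 - 3Q = 44 + 4Q + 60, so Q_t = 9.2857. Buyers pay P_b = 141.1429; sellers receive P_s = P_b - 60 = 81.1429.
Revenue is the tax times quantity traded: 60 x 9.2857 = 557.1429.

557.14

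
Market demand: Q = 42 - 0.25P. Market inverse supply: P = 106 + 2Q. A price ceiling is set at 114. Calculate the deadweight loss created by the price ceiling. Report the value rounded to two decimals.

120.33

Rewriting demand in inverse form: P = 168 - 4Q.
Free-market equilibrium: 168 - 4Q = 106 + 2Q gives Q* = 10.3333, P* = 126.6667.
At the ceiling price 114, quantity supplied is (114 - 106)/2 = 4; supply is the short side, so Q = 4 trades at P = 114.
At Q = 4 the demand price is 152 and the supply price is 114. Deadweight loss is the triangle between the curves from 4 to 10.3333: (1/2)(152 - 114)(10.3333 - 4) = 120.3333.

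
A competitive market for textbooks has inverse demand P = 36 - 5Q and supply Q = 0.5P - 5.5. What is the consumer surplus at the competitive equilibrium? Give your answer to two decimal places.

31.89

Rewriting supply in inverse form: P = 11 + 2Q.
Equilibrium: 36 - 5Q = 11 + 2Q, so Q* = 3.5714 and P* = 18.1429.
CS is the area between the demand curve and P* from 0 to Q*: (1/2)(3.5714)(17.8571) = 31.8878.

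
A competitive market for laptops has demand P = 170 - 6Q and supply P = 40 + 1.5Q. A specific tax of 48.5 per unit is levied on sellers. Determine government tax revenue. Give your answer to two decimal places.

Without the tax, 170 - 6Q = 40 + 1.5Q so Q* = 17.3333 and P* = 66.
With the tax, sellers need 48.5 more per unit: 170 - 6Q = 40 + 1.5Q + 48.5, so Q_t = 10.8667. Buyers pay P_b = 104.8; sellers receive P_s = P_b - 48.5 = 56.3.
Tax revenue = t x Q_t = 48.5 x 10.8667 = 527.0333.

527.03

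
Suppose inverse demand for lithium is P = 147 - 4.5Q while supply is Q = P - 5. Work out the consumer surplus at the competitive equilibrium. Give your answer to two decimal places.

Rewriting supply in inverse form: P = 5 + Q.
Equilibrium: 147 - 4.5Q = 5 + Q, so Q* = 25.8182 and P* = 30.8182.
Consumer surplus is the triangle under demand above P*: (1/2)(25.8182)(147 - 30.8182) = (1/2)(25.8182)(116.1818) = 1499.8017.

1499.80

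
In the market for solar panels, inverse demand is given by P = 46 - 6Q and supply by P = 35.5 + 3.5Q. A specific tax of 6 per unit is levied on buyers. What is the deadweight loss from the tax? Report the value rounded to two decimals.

Without the tax, 46 - 6Q = 35.5 + 3.5Q so Q* = 1.1053 and P* = 39.3684.
With the tax, buyers' net willingness to pay falls by 6: (46 - 6) - 6Q = 35.5 + 3.5Q, so Q_t = 0.4737. Buyers pay P_b = 43.1579; sellers receive P_s = P_b - 6 = 37.1579.
The welfare triangle lost has base Q* - Q_t = 0.6316 and height t = 6, so DWL = (1/2)(0.6316)(6) = 1.8947.

1.89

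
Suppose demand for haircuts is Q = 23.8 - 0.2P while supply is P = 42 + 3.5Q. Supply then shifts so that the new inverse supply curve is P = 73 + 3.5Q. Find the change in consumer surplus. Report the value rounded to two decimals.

Rewriting demand in inverse form: P = 119 - 5Q.
Initial equilibrium: Q_0 = 9.0588, P_0 = 73.7059; CS_0 = (1/2)(9.0588)(45.2941) = 205.1557, PS_0 = (1/2)(9.0588)(31.7059) = 143.609.
New equilibrium: 119 - 5Q = 73 + 3.5Q gives Q_1 = 5.4118, P_1 = 91.9412; CS_1 = 73.218, PS_1 = 51.2526.
Change in consumer surplus = 73.218 - 205.1557 = -131.9377.

-131.94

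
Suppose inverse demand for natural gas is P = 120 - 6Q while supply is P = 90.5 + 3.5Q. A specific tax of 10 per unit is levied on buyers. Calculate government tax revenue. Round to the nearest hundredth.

20.53

Without the tax, 120 - 6Q = 90.5 + 3.5Q so Q* = 3.1053 and P* = 101.3684.
A tax on buyers shifts demand down by 10: (120 - 10) - 6Q = 90.5 + 3.5Q, so Q_t = 2.0526. Buyers pay P_b = 107.6842; sellers receive P_s = P_b - 10 = 97.6842.
Tax revenue = t x Q_t = 10 x 2.0526 = 20.5263.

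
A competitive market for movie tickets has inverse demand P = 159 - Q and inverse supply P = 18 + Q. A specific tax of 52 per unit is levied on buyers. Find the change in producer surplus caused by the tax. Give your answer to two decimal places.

-1495.00

Without the tax, 159 - Q = 18 + Q so Q* = 70.5 and P* = 88.5.
With the tax, buyers' net willingness to pay falls by 52: (159 - 52) - Q = 18 + Q, so Q_t = 44.5. Buyers pay P_b = 114.5; sellers receive P_s = P_b - 52 = 62.5.
PS falls from (1/2)(70.5)(70.5) = 2485.125 to (1/2)(44.5)(44.5) = 990.125, a change of -1495.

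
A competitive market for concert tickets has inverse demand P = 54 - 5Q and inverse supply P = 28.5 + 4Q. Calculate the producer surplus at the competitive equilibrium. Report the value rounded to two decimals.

Equilibrium: 54 - 5Q = 28.5 + 4Q, so Q* = 2.8333 and P* = 39.8333.
PS is the area between P* and the supply curve from 0 to Q*: (1/2)(2.8333)(11.3333) = 16.0556.

16.06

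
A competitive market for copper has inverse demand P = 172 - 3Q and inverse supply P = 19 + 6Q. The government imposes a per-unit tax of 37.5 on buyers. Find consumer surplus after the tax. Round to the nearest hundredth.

247.04

Without the tax, 172 - 3Q = 19 + 6Q so Q* = 17 and P* = 121.
With the tax, buyers' net willingness to pay falls by 37.5: (172 - 37.5) - 3Q = 19 + 6Q, so Q_t = 12.8333. Buyers pay P_b = 133.5; sellers receive P_s = P_b - 37.5 = 96.
CS = (1/2)(Q_t)(172 - P_b) = (1/2)(12.8333)(38.5) = 247.0417.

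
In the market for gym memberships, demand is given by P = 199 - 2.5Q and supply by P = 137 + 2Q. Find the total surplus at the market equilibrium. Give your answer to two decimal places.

Setting demand equal to supply, 62 = 4.5Q, so Q* = 13.7778 and P* = 164.5556.
CS = (1/2)(13.7778)(34.4444) = 237.284 and PS = (1/2)(13.7778)(27.5556) = 189.8272, so total surplus = 427.1111.

427.11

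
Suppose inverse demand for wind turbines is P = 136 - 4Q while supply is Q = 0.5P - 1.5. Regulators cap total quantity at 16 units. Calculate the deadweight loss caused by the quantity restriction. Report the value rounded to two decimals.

114.08

Rewriting supply in inverse form: P = 3 + 2Q.
Unrestricted equilibrium: Q* = (136 - 3)/(4 + 2) = 22.1667.
At Q = 16 the demand price is 136 - 4(16) = 72 and the supply price is 3 + 2(16) = 35.
Deadweight loss is the triangle between the curves from 16 to 22.1667: (1/2)(72 - 35)(22.1667 - 16) = 114.0833.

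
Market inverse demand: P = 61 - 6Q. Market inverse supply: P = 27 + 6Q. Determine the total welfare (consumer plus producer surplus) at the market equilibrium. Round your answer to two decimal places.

Equilibrium: 61 - 6Q = 27 + 6Q, so Q* = 2.8333 and P* = 44.
Total surplus is the full triangle between the curves from 0 to Q*: (1/2)(2.8333)(61 - 27) = 48.1667.

48.17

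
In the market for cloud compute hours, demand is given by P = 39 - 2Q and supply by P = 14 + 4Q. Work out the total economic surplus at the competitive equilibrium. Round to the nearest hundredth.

52.08

Setting demand equal to supply, 25 = 6Q, so Q* = 4.1667 and P* = 30.6667.
CS = (1/2)(4.1667)(8.3333) = 17.3611 and PS = (1/2)(4.1667)(16.6667) = 34.7222, so total surplus = 52.0833.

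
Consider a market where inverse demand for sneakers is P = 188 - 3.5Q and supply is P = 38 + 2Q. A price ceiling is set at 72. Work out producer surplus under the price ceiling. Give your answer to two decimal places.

289.00

Without the control, 188 - 3.5Q = 38 + 2Q so Q* = 27.2727 and P* = 92.5455.
At P = 72, sellers supply (72 - 38)/2 = 17 while buyers want more, so the quantity traded is 17 at price 72.
PS is the triangle above supply below 72: (1/2)(17)(72 - 38) = 289.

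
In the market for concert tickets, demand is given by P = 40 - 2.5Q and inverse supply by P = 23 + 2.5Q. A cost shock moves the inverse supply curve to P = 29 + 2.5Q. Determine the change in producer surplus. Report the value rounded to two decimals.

-8.40

Initial equilibrium: Q_0 = 3.4, P_0 = 31.5; CS_0 = (1/2)(3.4)(8.5) = 14.45, PS_0 = (1/2)(3.4)(8.5) = 14.45.
New equilibrium: 40 - 2.5Q = 29 + 2.5Q gives Q_1 = 2.2, P_1 = 34.5; CS_1 = 6.05, PS_1 = 6.05.
Change in producer surplus = 6.05 - 14.45 = -8.4.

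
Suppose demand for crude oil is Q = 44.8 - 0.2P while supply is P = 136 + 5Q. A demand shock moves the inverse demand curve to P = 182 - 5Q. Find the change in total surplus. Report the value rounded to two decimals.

-281.40

Rewriting demand in inverse form: P = 224 - 5Q.
Initial equilibrium: Q_0 = 8.8, P_0 = 180; CS_0 = (1/2)(8.8)(44) = 193.6, PS_0 = (1/2)(8.8)(44) = 193.6.
New equilibrium: 182 - 5Q = 136 + 5Q gives Q_1 = 4.6, P_1 = 159; CS_1 = 52.9, PS_1 = 52.9.
Change in total surplus = (52.9 + 52.9) - (193.6 + 193.6) = -281.4.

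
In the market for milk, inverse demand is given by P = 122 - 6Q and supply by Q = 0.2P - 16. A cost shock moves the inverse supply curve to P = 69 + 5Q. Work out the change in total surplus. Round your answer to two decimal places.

47.50

Rewriting supply in inverse form: P = 80 + 5Q.
Initial equilibrium: Q_0 = 3.8182, P_0 = 99.0909; CS_0 = (1/2)(3.8182)(22.9091) = 43.7355, PS_0 = (1/2)(3.8182)(19.0909) = 36.4463.
New equilibrium: 122 - 6Q = 69 + 5Q gives Q_1 = 4.8182, P_1 = 93.0909; CS_1 = 69.6446, PS_1 = 58.0372.
Change in total surplus = (69.6446 + 58.0372) - (43.7355 + 36.4463) = 47.5.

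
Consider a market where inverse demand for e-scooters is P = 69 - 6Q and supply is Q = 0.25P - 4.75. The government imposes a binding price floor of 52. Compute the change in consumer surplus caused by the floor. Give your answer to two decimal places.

Rewriting supply in inverse form: P = 19 + 4Q.
Free-market equilibrium: 69 - 6Q = 19 + 4Q gives Q* = 5, P* = 39.
At the floor price 52, quantity demanded is (69 - 52)/6 = 2.8333; demand is the short side, so Q = 2.8333 trades at P = 52.
CS goes from (1/2)(5)(30) = 75 to 24.0833 (computed as (69 - 52)(2.8333) - (1/2)(6)(2.8333)^2), a change of -50.9167.

-50.92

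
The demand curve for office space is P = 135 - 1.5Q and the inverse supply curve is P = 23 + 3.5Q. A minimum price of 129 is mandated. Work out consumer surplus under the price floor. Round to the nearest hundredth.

Without the control, 135 - 1.5Q = 23 + 3.5Q so Q* = 22.4 and P* = 101.4.
At P = 129, buyers demand (135 - 129)/1.5 = 4 while sellers would supply more, so the quantity traded is 4 at price 129.
CS is the triangle under demand above 129: (1/2)(4)(135 - 129) = 12.

12.00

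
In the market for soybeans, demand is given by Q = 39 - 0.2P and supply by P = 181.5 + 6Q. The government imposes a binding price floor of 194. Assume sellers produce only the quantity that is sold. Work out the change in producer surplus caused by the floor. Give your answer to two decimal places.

-2.14

Rewriting demand in inverse form: P = 195 - 5Q.
Without the control, 195 - 5Q = 181.5 + 6Q so Q* = 1.2273 and P* = 188.8636.
At the floor price 194, quantity demanded is (195 - 194)/5 = 0.2; demand is the short side, so Q = 0.2 trades at P = 194.
PS goes from (1/2)(1.2273)(7.3636) = 4.5186 to 2.38 (computed as (194 - 181.5)(0.2) - (1/2)(6)(0.2)^2), a change of -2.1386.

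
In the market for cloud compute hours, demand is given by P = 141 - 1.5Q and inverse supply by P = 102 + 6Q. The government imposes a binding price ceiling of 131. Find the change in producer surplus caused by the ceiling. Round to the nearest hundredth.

Free-market equilibrium: 141 - 1.5Q = 102 + 6Q gives Q* = 5.2, P* = 133.2.
At the ceiling price 131, quantity supplied is (131 - 102)/6 = 4.8333; supply is the short side, so Q = 4.8333 trades at P = 131.
PS goes from (1/2)(5.2)(31.2) = 81.12 to 70.0833 (computed as (131 - 102)(4.8333) - (1/2)(6)(4.8333)^2), a change of -11.0367.

-11.04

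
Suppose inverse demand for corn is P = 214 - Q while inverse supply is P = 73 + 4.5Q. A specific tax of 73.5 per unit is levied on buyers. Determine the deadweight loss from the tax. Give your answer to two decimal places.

491.11

Without the tax, 214 - Q = 73 + 4.5Q so Q* = 25.6364 and P* = 188.3636.
With the tax, buyers' net willingness to pay falls by 73.5: (214 - 73.5) - Q = 73 + 4.5Q, so Q_t = 12.2727. Buyers pay P_b = 201.7273; sellers receive P_s = P_b - 73.5 = 128.2273.
Deadweight loss is the triangle between the curves from Q_t to Q*: (1/2)(25.6364 - 12.2727)(73.5) = 491.1136.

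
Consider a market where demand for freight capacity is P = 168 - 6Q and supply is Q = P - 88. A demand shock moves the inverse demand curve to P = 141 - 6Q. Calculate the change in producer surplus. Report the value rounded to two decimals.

-36.64

Rewriting supply in inverse form: P = 88 + Q.
Initial equilibrium: Q_0 = 11.4286, P_0 = 99.4286; CS_0 = (1/2)(11.4286)(68.5714) = 391.8367, PS_0 = (1/2)(11.4286)(11.4286) = 65.3061.
New equilibrium: 141 - 6Q = 88 + Q gives Q_1 = 7.5714, P_1 = 95.5714; CS_1 = 171.9796, PS_1 = 28.6633.
Change in producer surplus = 28.6633 - 65.3061 = -36.6429.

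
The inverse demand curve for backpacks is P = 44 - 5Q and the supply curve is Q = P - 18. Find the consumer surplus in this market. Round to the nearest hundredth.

Rewriting supply in inverse form: P = 18 + Q.
Setting demand equal to supply, 26 = 6Q, so Q* = 4.3333 and P* = 22.3333.
CS is the area between the demand curve and P* from 0 to Q*: (1/2)(4.3333)(21.6667) = 46.9444.

46.94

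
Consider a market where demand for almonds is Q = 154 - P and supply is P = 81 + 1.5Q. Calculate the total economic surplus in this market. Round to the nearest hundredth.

Rewriting demand in inverse form: P = 154 - Q.
Equilibrium: 154 - Q = 81 + 1.5Q, so Q* = 29.2 and P* = 124.8.
CS = (1/2)(29.2)(29.2) = 426.32 and PS = (1/2)(29.2)(43.8) = 639.48, so total surplus = 1065.8.

1065.80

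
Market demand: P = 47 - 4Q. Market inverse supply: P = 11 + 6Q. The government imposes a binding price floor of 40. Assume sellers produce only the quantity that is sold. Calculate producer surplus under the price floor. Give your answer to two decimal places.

Free-market equilibrium: 47 - 4Q = 11 + 6Q gives Q* = 3.6, P* = 32.6.
At P = 40, buyers demand (47 - 40)/4 = 1.75 while sellers would supply more, so the quantity traded is 1.75 at price 40.
The supply price at Q = 1.75 is 21.5. PS is the trapezoid between 40 and supply over [0, 1.75]: (1/2)[(40 - 11) + (40 - 21.5)](1.75) = 41.5625.

41.56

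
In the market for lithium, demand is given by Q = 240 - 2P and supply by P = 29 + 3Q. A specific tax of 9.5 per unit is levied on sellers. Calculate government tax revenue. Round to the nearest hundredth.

221.21

Rewriting demand in inverse form: P = 120 - 0.5Q.
Pre-tax equilibrium: 120 - 0.5Q = 29 + 3Q gives Q* = 26, P* = 107.
A tax on sellers shifts supply up by 9.5: 120 - 0.5Q = 29 + 3Q + 9.5, so Q_t = 23.2857. Buyers pay P_b = 108.3571; sellers receive P_s = P_b - 9.5 = 98.8571.
Tax revenue = t x Q_t = 9.5 x 23.2857 = 221.2143.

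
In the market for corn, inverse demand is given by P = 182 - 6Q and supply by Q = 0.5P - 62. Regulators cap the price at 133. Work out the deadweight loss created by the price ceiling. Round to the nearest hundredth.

Rewriting supply in inverse form: P = 124 + 2Q.
Free-market equilibrium: 182 - 6Q = 124 + 2Q gives Q* = 7.25, P* = 138.5.
At P = 133, sellers supply (133 - 124)/2 = 4.5 while buyers want more, so the quantity traded is 4.5 at price 133.
At Q = 4.5 the demand price is 155 and the supply price is 133. Deadweight loss is the triangle between the curves from 4.5 to 7.25: (1/2)(155 - 133)(7.25 - 4.5) = 30.25.

30.25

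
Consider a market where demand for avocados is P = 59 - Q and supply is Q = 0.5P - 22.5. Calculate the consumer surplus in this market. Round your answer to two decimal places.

10.89

Rewriting supply in inverse form: P = 45 + 2Q.
Set 59 - Q = 45 + 2Q, which gives 14 = 3Q, so Q* = 4.6667 and P* = 59 - (4.6667) = 54.3333.
Consumer surplus is the triangle under demand above P*: (1/2)(4.6667)(59 - 54.3333) = (1/2)(4.6667)(4.6667) = 10.8889.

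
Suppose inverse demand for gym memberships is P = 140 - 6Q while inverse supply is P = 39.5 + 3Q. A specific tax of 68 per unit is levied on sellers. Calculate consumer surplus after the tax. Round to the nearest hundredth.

39.12

Without the tax, 140 - 6Q = 39.5 + 3Q so Q* = 11.1667 and P* = 73.
A tax on sellers shifts supply up by 68: 140 - 6Q = 39.5 + 3Q + 68, so Q_t = 3.6111. Buyers pay P_b = 118.3333; sellers receive P_s = P_b - 68 = 50.3333.
Consumer surplus is the triangle under demand above P_b: (1/2)(3.6111)(140 - 118.3333) = 39.1204.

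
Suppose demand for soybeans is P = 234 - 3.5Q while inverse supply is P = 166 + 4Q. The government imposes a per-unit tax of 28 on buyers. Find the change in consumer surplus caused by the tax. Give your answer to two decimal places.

Pre-tax equilibrium: 234 - 3.5Q = 166 + 4Q gives Q* = 9.0667, P* = 202.2667.
A tax on buyers shifts demand down by 28: (234 - 28) - 3.5Q = 166 + 4Q, so Q_t = 5.3333. Buyers pay P_b = 215.3333; sellers receive P_s = P_b - 28 = 187.3333.
Consumers lose the trapezoid between P* and P_b out to Q_t plus the triangle from Q_t to Q*: change in CS = 49.7778 - 143.8578 = -94.08.

-94.08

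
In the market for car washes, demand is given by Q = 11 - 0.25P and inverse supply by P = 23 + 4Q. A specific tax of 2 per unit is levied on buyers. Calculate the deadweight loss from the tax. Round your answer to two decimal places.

0.25

Rewriting demand in inverse form: P = 44 - 4Q.
Without the tax, 44 - 4Q = 23 + 4Q so Q* = 2.625 and P* = 33.5.
A tax on buyers shifts demand down by 2: (44 - 2) - 4Q = 23 + 4Q, so Q_t = 2.375. Buyers pay P_b = 34.5; sellers receive P_s = P_b - 2 = 32.5.
The welfare triangle lost has base Q* - Q_t = 0.25 and height t = 2, so DWL = (1/2)(0.25)(2) = 0.25.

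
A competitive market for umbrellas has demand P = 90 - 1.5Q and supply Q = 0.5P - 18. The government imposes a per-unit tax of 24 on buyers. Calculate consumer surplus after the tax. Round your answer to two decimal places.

55.10

Rewriting supply in inverse form: P = 36 + 2Q.
Without the tax, 90 - 1.5Q = 36 + 2Q so Q* = 15.4286 and P* = 66.8571.
With the tax, buyers' net willingness to pay falls by 24: (90 - 24) - 1.5Q = 36 + 2Q, so Q_t = 8.5714. Buyers pay P_b = 77.1429; sellers receive P_s = P_b - 24 = 53.1429.
CS = (1/2)(Q_t)(90 - P_b) = (1/2)(8.5714)(12.8571) = 55.102.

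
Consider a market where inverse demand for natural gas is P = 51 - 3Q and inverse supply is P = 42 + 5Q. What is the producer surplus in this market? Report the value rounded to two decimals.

Set 51 - 3Q = 42 + 5Q, which gives 9 = 8Q, so Q* = 1.125 and P* = 51 - 3(1.125) = 47.625.
The supply curve's price intercept is 42, so PS = (1/2)(Q*)(P* - 42) = (1/2)(1.125)(5.625) = 3.1641.

3.16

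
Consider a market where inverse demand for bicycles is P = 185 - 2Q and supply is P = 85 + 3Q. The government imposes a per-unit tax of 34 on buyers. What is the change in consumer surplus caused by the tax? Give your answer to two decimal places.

Without the tax, 185 - 2Q = 85 + 3Q so Q* = 20 and P* = 145.
With the tax, buyers' net willingness to pay falls by 34: (185 - 34) - 2Q = 85 + 3Q, so Q_t = 13.2. Buyers pay P_b = 158.6; sellers receive P_s = P_b - 34 = 124.6.
CS falls from (1/2)(20)(40) = 400 to (1/2)(13.2)(26.4) = 174.24, a change of -225.76.

-225.76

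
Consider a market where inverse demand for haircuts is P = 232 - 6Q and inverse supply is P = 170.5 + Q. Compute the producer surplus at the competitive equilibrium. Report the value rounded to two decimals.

38.59

Set 232 - 6Q = 170.5 + Q, which gives 61.5 = 7Q, so Q* = 8.7857 and P* = 232 - 6(8.7857) = 179.2857.
PS is the area between P* and the supply curve from 0 to Q*: (1/2)(8.7857)(8.7857) = 38.5944.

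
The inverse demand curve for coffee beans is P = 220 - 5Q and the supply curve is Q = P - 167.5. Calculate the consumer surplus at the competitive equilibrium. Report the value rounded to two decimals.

Rewriting supply in inverse form: P = 167.5 + Q.
Setting demand equal to supply, 52.5 = 6Q, so Q* = 8.75 and P* = 176.25.
The demand choke price is 220, so CS = (1/2)(Q*)(220 - P*) = (1/2)(8.75)(43.75) = 191.4062.

191.41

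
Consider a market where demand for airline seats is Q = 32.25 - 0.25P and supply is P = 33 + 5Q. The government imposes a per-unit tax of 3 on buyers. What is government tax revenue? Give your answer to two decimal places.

Rewriting demand in inverse form: P = 129 - 4Q.
Pre-tax equilibrium: 129 - 4Q = 33 + 5Q gives Q* = 10.6667, P* = 86.3333.
A tax on buyers shifts demand down by 3: (129 - 3) - 4Q = 33 + 5Q, so Q_t = 10.3333. Buyers pay P_b = 87.6667; sellers receive P_s = P_b - 3 = 84.6667.
Revenue is the tax times quantity traded: 3 x 10.3333 = 31.

31.00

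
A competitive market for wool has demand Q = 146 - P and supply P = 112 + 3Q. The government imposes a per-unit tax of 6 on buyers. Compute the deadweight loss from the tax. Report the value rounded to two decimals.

4.50

Rewriting demand in inverse form: P = 146 - Q.
Pre-tax equilibrium: 146 - Q = 112 + 3Q gives Q* = 8.5, P* = 137.5.
A tax on buyers shifts demand down by 6: (146 - 6) - Q = 112 + 3Q, so Q_t = 7. Buyers pay P_b = 139; sellers receive P_s = P_b - 6 = 133.
The welfare triangle lost has base Q* - Q_t = 1.5 and height t = 6, so DWL = (1/2)(1.5)(6) = 4.5.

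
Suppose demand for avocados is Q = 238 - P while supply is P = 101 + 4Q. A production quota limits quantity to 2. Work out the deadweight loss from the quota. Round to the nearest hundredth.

1612.90

Rewriting demand in inverse form: P = 238 - Q.
Unrestricted equilibrium: Q* = (238 - 101)/(1 + 4) = 27.4.
At Q = 2 the demand price is 238 - (2) = 236 and the supply price is 101 + 4(2) = 109.
DWL = (1/2)(gap between curves at 2) x (Q* - 2) = (1/2)(127)(25.4) = 1612.9.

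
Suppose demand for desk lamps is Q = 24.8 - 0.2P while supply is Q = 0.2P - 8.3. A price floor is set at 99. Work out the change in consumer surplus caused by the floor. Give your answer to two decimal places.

-107.66

Rewriting demand in inverse form: P = 124 - 5Q.
Rewriting supply in inverse form: P = 41.5 + 5Q.
Without the control, 124 - 5Q = 41.5 + 5Q so Q* = 8.25 and P* = 82.75.
At P = 99, buyers demand (124 - 99)/5 = 5 while sellers would supply more, so the quantity traded is 5 at price 99.
CS goes from (1/2)(8.25)(41.25) = 170.1562 to 62.5 (computed as (124 - 99)(5) - (1/2)(5)(5)^2), a change of -107.6562.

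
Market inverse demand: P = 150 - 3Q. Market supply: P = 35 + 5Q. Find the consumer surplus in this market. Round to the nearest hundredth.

Equilibrium: 150 - 3Q = 35 + 5Q, so Q* = 14.375 and P* = 106.875.
Consumer surplus is the triangle under demand above P*: (1/2)(14.375)(150 - 106.875) = (1/2)(14.375)(43.125) = 309.9609.

309.96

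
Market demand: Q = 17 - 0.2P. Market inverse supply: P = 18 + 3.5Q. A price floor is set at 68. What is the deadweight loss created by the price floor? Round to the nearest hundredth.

85.39

Rewriting demand in inverse form: P = 85 - 5Q.
Without the control, 85 - 5Q = 18 + 3.5Q so Q* = 7.8824 and P* = 45.5882.
At P = 68, buyers demand (85 - 68)/5 = 3.4 while sellers would supply more, so the quantity traded is 3.4 at price 68.
At Q = 3.4 the demand price is 68 and the supply price is 29.9. Deadweight loss is the triangle between the curves from 3.4 to 7.8824: (1/2)(68 - 29.9)(7.8824 - 3.4) = 85.3888.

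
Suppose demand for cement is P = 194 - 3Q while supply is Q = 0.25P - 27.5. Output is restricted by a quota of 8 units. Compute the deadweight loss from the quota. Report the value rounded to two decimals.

56.00

Rewriting supply in inverse form: P = 110 + 4Q.
Unrestricted equilibrium: Q* = (194 - 110)/(3 + 4) = 12.
At Q = 8 the demand price is 194 - 3(8) = 170 and the supply price is 110 + 4(8) = 142.
Deadweight loss is the triangle between the curves from 8 to 12: (1/2)(170 - 142)(12 - 8) = 56.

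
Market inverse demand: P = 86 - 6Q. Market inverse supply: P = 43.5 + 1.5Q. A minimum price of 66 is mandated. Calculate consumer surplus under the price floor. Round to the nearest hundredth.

Without the control, 86 - 6Q = 43.5 + 1.5Q so Q* = 5.6667 and P* = 52.
At the floor price 66, quantity demanded is (86 - 66)/6 = 3.3333; demand is the short side, so Q = 3.3333 trades at P = 66.
CS is the triangle under demand above 66: (1/2)(3.3333)(86 - 66) = 33.3333.

33.33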